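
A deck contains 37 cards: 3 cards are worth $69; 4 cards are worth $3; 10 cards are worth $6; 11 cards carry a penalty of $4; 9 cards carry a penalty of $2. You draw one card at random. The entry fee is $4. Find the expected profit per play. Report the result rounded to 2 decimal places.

$1.86

E[payout] = (3/37)·69 + (4/37)·3 + (10/37)·6 + (11/37)·(-4) + (9/37)·(-2) = 217/37
Expected profit = 217/37 − 4 = 69/37 ≈ $1.86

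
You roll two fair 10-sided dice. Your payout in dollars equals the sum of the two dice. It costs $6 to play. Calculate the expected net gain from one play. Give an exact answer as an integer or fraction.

Distribution of the sum of the two dice: 2 w.p. 1/100, 3 w.p. 1/50, 4 w.p. 3/100, 5 w.p. 1/25, 6 w.p. 1/20, 7 w.p. 3/50, …
E[payout] = (1/100)·2 + (1/50)·3 + (3/100)·4 + (1/25)·5 + (1/20)·6 + (3/50)·7 + (7/100)·8 + (2/25)·9 + (9/100)·10 + (1/10)·11 + (9/100)·12 + (2/25)·13 + (7/100)·14 + (3/50)·15 + (1/20)·16 + (1/25)·17 + (3/100)·18 + (1/50)·19 + (1/100)·20 = 11
Expected profit = 11 − 6 = 5

$5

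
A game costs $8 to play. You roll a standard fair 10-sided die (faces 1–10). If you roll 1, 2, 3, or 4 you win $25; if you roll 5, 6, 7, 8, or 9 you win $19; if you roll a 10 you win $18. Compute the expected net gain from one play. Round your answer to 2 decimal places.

$13.30

E[payout] = (1/10)·18 + (1/2)·19 + (2/5)·25 = 213/10
Expected profit = 213/10 − 8 = 133/10 ≈ $13.30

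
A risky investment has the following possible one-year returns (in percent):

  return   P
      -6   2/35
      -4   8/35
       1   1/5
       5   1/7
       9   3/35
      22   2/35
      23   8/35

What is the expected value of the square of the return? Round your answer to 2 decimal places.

E[X²] = (2/35)·36 + (8/35)·16 + (1/5)·1 + (1/7)·25 + (3/35)·81 + (2/35)·484 + (8/35)·529
     = 165 ≈ 165.00

165.00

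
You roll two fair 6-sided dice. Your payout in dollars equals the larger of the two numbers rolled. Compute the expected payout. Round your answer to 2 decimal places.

$4.47

Distribution of the larger of the two numbers rolled: 1 w.p. 1/36, 2 w.p. 1/12, 3 w.p. 5/36, 4 w.p. 7/36, 5 w.p. 1/4, 6 w.p. 11/36
E[payout] = (1/36)·1 + (1/12)·2 + (5/36)·3 + (7/36)·4 + (1/4)·5 + (11/36)·6 = 161/36
≈ $4.47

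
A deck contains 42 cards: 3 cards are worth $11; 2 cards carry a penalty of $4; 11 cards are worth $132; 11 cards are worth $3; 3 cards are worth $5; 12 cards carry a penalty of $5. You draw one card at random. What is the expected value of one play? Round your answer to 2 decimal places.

E[payout] = (3/42)·11 + (2/42)·(-4) + (11/42)·132 + (11/42)·3 + (3/42)·5 + (12/42)·(-5) = 1465/42
≈ $34.88

$34.88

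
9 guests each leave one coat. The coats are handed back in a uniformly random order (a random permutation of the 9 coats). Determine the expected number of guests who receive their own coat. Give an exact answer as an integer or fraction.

Let Xᵢ = 1 if person i gets their own coat. For each i, P(Xᵢ=1) = 1/9.
By linearity of expectation, E[X₁+…+X_9] = 9·(1/9) = 1.

1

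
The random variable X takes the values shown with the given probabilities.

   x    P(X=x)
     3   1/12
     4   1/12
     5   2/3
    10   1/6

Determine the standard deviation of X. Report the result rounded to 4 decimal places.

2.0599

E[X] = 67/12, E[X²] = 425/12
Var(X) = E[X²] − (E[X])² = 425/12 − 4489/144 = 611/144
SD(X) = √(611/144) ≈ 2.0599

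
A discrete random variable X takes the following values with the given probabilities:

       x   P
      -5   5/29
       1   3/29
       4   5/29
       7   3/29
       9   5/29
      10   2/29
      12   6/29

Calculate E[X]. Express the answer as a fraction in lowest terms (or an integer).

E[X] = (5/29)·(-5) + (3/29)·1 + (5/29)·4 + (3/29)·7 + (5/29)·9 + (2/29)·10 + (6/29)·12
     = 156/29

156/29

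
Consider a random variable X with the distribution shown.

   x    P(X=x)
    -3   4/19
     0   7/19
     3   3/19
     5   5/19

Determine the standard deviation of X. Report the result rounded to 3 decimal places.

E[X] = 22/19, E[X²] = 188/19
Var(X) = E[X²] − (E[X])² = 188/19 − 484/361 = 3088/361
SD(X) = √(3088/361) ≈ 2.925

2.925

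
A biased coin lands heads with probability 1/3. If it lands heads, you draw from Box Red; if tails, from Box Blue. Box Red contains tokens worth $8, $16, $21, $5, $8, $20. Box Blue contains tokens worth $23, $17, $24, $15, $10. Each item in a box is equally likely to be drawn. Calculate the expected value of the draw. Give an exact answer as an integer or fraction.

E[X | Box Red] = (8 + 16 + 21 + 5 + 8 + 20)/6 = 13
E[X | Box Blue] = (23 + 17 + 24 + 15 + 10)/5 = 89/5
E[X] = (1/3)·13 + (2/3)·89/5 = 81/5

81/5 dollars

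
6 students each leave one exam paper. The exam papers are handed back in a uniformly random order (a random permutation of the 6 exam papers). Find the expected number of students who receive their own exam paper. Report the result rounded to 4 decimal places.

1.0000

Let Xᵢ = 1 if person i gets their own exam paper. For each i, P(Xᵢ=1) = 1/6.
By linearity of expectation, E[X₁+…+X_6] = 6·(1/6) = 1.
≈ 1.0000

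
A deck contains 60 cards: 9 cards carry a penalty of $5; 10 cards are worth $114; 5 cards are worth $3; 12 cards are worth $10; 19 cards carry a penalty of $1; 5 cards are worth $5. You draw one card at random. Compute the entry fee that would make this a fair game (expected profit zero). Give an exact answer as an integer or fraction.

103/5 dollars

E[payout] = (9/60)·(-5) + (10/60)·114 + (5/60)·3 + (12/60)·10 + (19/60)·(-1) + (5/60)·5 = 103/5
Fair fee = E[payout] = 103/5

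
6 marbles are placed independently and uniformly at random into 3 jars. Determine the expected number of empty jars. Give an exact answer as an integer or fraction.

64/243

Let Xⱼ=1 if jar j is empty. P(Xⱼ=1) = ((3-1)/3)^6 = 64/729.
By linearity, E[#empty] = 3·64/729 = 64/243.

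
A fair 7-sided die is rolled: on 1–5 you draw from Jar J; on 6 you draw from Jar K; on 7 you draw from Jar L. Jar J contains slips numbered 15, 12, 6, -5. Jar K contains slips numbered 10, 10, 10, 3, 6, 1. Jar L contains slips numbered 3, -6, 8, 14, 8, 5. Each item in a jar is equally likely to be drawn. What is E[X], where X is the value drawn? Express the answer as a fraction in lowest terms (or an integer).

47/7

E[X | Jar J] = (15 + 12 + 6 − 5)/4 = 7
E[X | Jar K] = (10 + 10 + 10 + 3 + 6 + 1)/6 = 20/3
E[X | Jar L] = (3 − 6 + 8 + 14 + 8 + 5)/6 = 16/3
E[X] = (5/7)·7 + (1/7)·20/3 + (1/7)·16/3 = 47/7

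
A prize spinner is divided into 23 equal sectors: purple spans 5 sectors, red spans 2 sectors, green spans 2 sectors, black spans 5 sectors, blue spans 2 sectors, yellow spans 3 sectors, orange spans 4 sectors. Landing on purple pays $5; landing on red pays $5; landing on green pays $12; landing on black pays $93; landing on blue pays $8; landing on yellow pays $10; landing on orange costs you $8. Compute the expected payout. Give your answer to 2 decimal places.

$23.39

E[payout] = (5/23)·5 + (2/23)·5 + (2/23)·12 + (5/23)·93 + (2/23)·8 + (3/23)·10 + (4/23)·(-8) = 538/23
≈ $23.39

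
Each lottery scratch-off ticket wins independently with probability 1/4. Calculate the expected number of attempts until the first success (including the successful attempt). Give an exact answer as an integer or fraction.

For a geometric distribution, E[trials] = 1/p = 1/(1/4) = 4.

4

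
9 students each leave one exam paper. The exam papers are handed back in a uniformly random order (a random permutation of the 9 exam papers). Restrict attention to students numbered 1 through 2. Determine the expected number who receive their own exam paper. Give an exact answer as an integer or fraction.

Let Xᵢ = 1 if person i gets their own exam paper. For each i, P(Xᵢ=1) = 1/9.
By linearity of expectation, E[X₁+…+X_2] = 2·(1/9) = 2/9.

2/9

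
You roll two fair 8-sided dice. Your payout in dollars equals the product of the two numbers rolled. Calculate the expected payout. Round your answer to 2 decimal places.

$20.25

Distribution of the product of the two numbers rolled: 1 w.p. 1/64, 2 w.p. 1/32, 3 w.p. 1/32, 4 w.p. 3/64, 5 w.p. 1/32, 6 w.p. 1/16, …
E[payout] = (1/64)·1 + (1/32)·2 + (1/32)·3 + (3/64)·4 + (1/32)·5 + (1/16)·6 + (1/32)·7 + (1/16)·8 + (1/64)·9 + (1/32)·10 + (1/16)·12 + (1/32)·14 + (1/32)·15 + (3/64)·16 + (1/32)·18 + (1/32)·20 + (1/32)·21 + (1/16)·24 + (1/64)·25 + (1/32)·28 + (1/32)·30 + (1/32)·32 + (1/32)·35 + (1/64)·36 + (1/32)·40 + (1/32)·42 + (1/32)·48 + (1/64)·49 + (1/32)·56 + (1/64)·64 = 81/4
≈ $20.25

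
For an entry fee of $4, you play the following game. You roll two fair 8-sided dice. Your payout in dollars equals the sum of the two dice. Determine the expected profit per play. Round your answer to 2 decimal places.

$5.00

Distribution of the sum of the two dice: 2 w.p. 1/64, 3 w.p. 1/32, 4 w.p. 3/64, 5 w.p. 1/16, 6 w.p. 5/64, 7 w.p. 3/32, …
E[payout] = (1/64)·2 + (1/32)·3 + (3/64)·4 + (1/16)·5 + (5/64)·6 + (3/32)·7 + (7/64)·8 + (1/8)·9 + (7/64)·10 + (3/32)·11 + (5/64)·12 + (1/16)·13 + (3/64)·14 + (1/32)·15 + (1/64)·16 = 9
Expected profit = 9 − 4 = 5 ≈ $5.00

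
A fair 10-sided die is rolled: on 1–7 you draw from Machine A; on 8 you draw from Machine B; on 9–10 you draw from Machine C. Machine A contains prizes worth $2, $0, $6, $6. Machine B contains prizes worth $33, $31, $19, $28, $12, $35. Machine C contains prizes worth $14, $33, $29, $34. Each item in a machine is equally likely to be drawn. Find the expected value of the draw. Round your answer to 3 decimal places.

$10.583

E[X | Machine A] = (2 + 0 + 6 + 6)/4 = 7/2
E[X | Machine B] = (33 + 31 + 19 + 28 + 12 + 35)/6 = 79/3
E[X | Machine C] = (14 + 33 + 29 + 34)/4 = 55/2
E[X] = (7/10)·7/2 + (1/10)·79/3 + (1/5)·55/2 = 127/12 ≈ 10.583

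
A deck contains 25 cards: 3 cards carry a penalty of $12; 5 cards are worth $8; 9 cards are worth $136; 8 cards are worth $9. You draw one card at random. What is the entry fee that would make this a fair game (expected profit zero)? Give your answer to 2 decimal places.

E[payout] = (3/25)·(-12) + (5/25)·8 + (9/25)·136 + (8/25)·9 = 52
Fair fee = E[payout] = 52 ≈ $52.00

$52.00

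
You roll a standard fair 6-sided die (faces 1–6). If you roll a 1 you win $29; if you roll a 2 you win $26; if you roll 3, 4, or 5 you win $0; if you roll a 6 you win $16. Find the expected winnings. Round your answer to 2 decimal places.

E[payout] = (1/2)·0 + (1/6)·16 + (1/6)·26 + (1/6)·29 = 71/6
≈ $11.83

$11.83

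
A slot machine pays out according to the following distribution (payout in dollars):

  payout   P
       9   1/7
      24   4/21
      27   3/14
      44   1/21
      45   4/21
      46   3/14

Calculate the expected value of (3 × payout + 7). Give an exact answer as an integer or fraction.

E[3x+7] = (1/7)·34 + (4/21)·79 + (3/14)·88 + (1/21)·139 + (4/21)·142 + (3/14)·145
     = 207/2

207/2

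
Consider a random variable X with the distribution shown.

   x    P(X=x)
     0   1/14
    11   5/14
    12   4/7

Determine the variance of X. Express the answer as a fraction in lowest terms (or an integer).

1797/196

E[X] = (1/14)·0 + (5/14)·11 + (4/7)·12 = 151/14
E[X²] = (1/14)·0 + (5/14)·121 + (4/7)·144 = 251/2
Var(X) = 251/2 − (151/14)² = 1797/196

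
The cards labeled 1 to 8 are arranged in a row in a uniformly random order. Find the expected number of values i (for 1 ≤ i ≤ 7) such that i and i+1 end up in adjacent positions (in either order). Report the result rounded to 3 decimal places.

For each i ∈ {1,…,7}, let Xᵢ = 1 if i and i+1 are adjacent. P(Xᵢ=1) = 2·(8−1)!/8! = 2/8.
By linearity, E[ΣXᵢ] = (7)·(2/8) = 7/4.
≈ 1.750

1.750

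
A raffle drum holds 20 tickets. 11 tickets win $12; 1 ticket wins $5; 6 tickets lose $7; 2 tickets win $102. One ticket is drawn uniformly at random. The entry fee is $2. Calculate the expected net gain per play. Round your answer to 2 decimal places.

E[payout] = (11/20)·12 + (1/20)·5 + (6/20)·(-7) + (2/20)·102 = 299/20
Expected profit = 299/20 − 2 = 259/20 ≈ $12.95

$12.95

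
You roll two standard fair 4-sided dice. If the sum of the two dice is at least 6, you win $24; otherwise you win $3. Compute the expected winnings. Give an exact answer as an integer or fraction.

87/8 dollars

E[payout] = (5/8)·3 + (3/8)·24 = 87/8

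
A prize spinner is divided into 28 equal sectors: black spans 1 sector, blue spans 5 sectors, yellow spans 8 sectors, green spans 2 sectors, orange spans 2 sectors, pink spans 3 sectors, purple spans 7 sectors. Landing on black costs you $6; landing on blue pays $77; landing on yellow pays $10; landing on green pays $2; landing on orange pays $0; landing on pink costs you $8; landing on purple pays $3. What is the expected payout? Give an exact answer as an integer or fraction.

115/7 dollars

E[payout] = (1/28)·(-6) + (5/28)·77 + (8/28)·10 + (2/28)·2 + (2/28)·0 + (3/28)·(-8) + (7/28)·3 = 115/7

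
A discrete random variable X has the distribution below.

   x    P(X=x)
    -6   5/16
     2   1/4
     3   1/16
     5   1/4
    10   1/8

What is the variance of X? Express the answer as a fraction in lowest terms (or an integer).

7639/256

E[X] = (5/16)·(-6) + (1/4)·2 + (1/16)·3 + (1/4)·5 + (1/8)·10 = 21/16
E[X²] = (5/16)·36 + (1/4)·4 + (1/16)·9 + (1/4)·25 + (1/8)·100 = 505/16
Var(X) = 505/16 − (21/16)² = 7639/256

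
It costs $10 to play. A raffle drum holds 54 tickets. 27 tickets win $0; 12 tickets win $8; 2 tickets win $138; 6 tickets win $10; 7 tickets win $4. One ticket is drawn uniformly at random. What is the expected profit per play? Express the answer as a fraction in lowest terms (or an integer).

E[payout] = (27/54)·0 + (12/54)·8 + (2/54)·138 + (6/54)·10 + (7/54)·4 = 230/27
Expected profit = 230/27 − 10 = -40/27

-40/27 dollars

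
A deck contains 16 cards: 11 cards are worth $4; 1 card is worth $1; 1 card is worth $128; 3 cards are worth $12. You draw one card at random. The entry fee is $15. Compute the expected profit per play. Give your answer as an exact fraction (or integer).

E[payout] = (11/16)·4 + (1/16)·1 + (1/16)·128 + (3/16)·12 = 209/16
Expected profit = 209/16 − 15 = -31/16

-31/16 dollars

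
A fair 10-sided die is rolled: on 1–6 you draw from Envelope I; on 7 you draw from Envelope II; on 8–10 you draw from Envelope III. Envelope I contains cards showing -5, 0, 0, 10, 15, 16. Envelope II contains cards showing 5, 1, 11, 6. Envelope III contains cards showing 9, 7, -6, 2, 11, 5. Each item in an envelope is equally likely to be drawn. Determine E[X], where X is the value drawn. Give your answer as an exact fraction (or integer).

E[X | Envelope I] = (-5 + 0 + 0 + 10 + 15 + 16)/6 = 6
E[X | Envelope II] = (5 + 1 + 11 + 6)/4 = 23/4
E[X | Envelope III] = (9 + 7 − 6 + 2 + 11 + 5)/6 = 14/3
E[X] = (3/5)·6 + (1/10)·23/4 + (3/10)·14/3 = 223/40

223/40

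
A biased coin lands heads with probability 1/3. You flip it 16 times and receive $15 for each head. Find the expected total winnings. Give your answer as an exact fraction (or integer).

E[#heads] = 16·1/3 = 16/3 (linearity over flips).
E[winnings] = 15·16/3 = 80.

$80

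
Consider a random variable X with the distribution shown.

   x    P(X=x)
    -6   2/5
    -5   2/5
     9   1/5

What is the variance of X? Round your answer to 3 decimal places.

33.840

E[X] = (2/5)·(-6) + (2/5)·(-5) + (1/5)·9 = -13/5
E[X²] = (2/5)·36 + (2/5)·25 + (1/5)·81 = 203/5
Var(X) = 203/5 − (-13/5)² = 846/25 ≈ 33.840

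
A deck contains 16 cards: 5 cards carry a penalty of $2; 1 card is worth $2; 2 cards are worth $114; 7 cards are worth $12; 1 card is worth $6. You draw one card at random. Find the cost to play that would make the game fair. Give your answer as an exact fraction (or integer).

155/8 dollars

E[payout] = (5/16)·(-2) + (1/16)·2 + (2/16)·114 + (7/16)·12 + (1/16)·6 = 155/8
Fair fee = E[payout] = 155/8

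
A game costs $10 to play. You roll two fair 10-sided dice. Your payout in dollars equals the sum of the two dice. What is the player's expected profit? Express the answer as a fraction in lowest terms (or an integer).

Distribution of the sum of the two dice: 2 w.p. 1/100, 3 w.p. 1/50, 4 w.p. 3/100, 5 w.p. 1/25, 6 w.p. 1/20, 7 w.p. 3/50, …
E[payout] = (1/100)·2 + (1/50)·3 + (3/100)·4 + (1/25)·5 + (1/20)·6 + (3/50)·7 + (7/100)·8 + (2/25)·9 + (9/100)·10 + (1/10)·11 + (9/100)·12 + (2/25)·13 + (7/100)·14 + (3/50)·15 + (1/20)·16 + (1/25)·17 + (3/100)·18 + (1/50)·19 + (1/100)·20 = 11
Expected profit = 11 − 10 = 1

$1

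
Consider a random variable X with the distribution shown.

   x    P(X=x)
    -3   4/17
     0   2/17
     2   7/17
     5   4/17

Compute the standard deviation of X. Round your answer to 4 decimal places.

E[X] = 22/17, E[X²] = 164/17
Var(X) = E[X²] − (E[X])² = 164/17 − 484/289 = 2304/289
SD(X) = √(2304/289) ≈ 2.8235

2.8235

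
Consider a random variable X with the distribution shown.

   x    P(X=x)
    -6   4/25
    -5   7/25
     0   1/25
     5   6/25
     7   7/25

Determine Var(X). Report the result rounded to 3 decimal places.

31.840

E[X] = (4/25)·(-6) + (7/25)·(-5) + (1/25)·0 + (6/25)·5 + (7/25)·7 = 4/5
E[X²] = (4/25)·36 + (7/25)·25 + (1/25)·0 + (6/25)·25 + (7/25)·49 = 812/25
Var(X) = 812/25 − (4/5)² = 796/25 ≈ 31.840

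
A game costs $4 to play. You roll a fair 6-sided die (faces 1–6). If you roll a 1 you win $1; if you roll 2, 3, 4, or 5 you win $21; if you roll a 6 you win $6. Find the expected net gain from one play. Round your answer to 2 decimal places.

$11.17

E[payout] = (1/6)·1 + (1/6)·6 + (2/3)·21 = 91/6
Expected profit = 91/6 − 4 = 67/6 ≈ $11.17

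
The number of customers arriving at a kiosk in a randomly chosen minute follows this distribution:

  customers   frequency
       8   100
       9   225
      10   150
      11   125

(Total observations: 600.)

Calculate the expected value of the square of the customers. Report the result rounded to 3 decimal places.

91.250

Total = 600, so P(customers=8) = 100/600, etc.
E[X²] = (1/6)·64 + (3/8)·81 + (1/4)·100 + (5/24)·121
     = 365/4 ≈ 91.250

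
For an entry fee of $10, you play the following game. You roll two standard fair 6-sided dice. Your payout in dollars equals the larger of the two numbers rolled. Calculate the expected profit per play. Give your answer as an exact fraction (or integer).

Distribution of the larger of the two numbers rolled: 1 w.p. 1/36, 2 w.p. 1/12, 3 w.p. 5/36, 4 w.p. 7/36, 5 w.p. 1/4, 6 w.p. 11/36
E[payout] = (1/36)·1 + (1/12)·2 + (5/36)·3 + (7/36)·4 + (1/4)·5 + (11/36)·6 = 161/36
Expected profit = 161/36 − 10 = -199/36

-199/36 dollars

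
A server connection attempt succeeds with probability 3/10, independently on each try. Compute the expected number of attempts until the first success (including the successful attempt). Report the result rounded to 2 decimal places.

For a geometric distribution, E[trials] = 1/p = 1/(3/10) = 10/3.
≈ 3.33

3.33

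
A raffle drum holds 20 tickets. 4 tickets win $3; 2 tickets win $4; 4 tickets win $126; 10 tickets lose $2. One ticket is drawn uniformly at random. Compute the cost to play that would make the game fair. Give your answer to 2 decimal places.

$25.20

E[payout] = (4/20)·3 + (2/20)·4 + (4/20)·126 + (10/20)·(-2) = 126/5
Fair fee = E[payout] = 126/5 ≈ $25.20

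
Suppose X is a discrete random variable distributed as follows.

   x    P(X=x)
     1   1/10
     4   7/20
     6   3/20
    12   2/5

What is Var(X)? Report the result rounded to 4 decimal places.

16.8600

E[X] = (1/10)·1 + (7/20)·4 + (3/20)·6 + (2/5)·12 = 36/5
E[X²] = (1/10)·1 + (7/20)·16 + (3/20)·36 + (2/5)·144 = 687/10
Var(X) = 687/10 − (36/5)² = 843/50 ≈ 16.8600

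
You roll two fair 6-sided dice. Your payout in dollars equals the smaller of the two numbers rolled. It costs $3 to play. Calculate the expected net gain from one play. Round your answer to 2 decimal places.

Distribution of the smaller of the two numbers rolled: 1 w.p. 11/36, 2 w.p. 1/4, 3 w.p. 7/36, 4 w.p. 5/36, 5 w.p. 1/12, 6 w.p. 1/36
E[payout] = (11/36)·1 + (1/4)·2 + (7/36)·3 + (5/36)·4 + (1/12)·5 + (1/36)·6 = 91/36
Expected profit = 91/36 − 3 = -17/36 ≈ -$0.47

-$0.47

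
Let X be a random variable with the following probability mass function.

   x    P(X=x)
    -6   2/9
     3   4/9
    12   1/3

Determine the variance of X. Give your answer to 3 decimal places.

E[X] = (2/9)·(-6) + (4/9)·3 + (1/3)·12 = 4
E[X²] = (2/9)·36 + (4/9)·9 + (1/3)·144 = 60
Var(X) = 60 − (4)² = 44 ≈ 44.000

44.000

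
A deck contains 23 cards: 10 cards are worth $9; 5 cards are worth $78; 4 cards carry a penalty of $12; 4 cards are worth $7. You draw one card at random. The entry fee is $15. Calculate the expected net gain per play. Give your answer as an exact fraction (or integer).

E[payout] = (10/23)·9 + (5/23)·78 + (4/23)·(-12) + (4/23)·7 = 20
Expected profit = 20 − 15 = 5

$5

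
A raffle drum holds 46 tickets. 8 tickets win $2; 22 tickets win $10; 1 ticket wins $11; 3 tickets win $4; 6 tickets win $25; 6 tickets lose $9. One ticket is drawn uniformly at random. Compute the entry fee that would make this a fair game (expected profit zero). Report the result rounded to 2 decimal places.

E[payout] = (8/46)·2 + (22/46)·10 + (1/46)·11 + (3/46)·4 + (6/46)·25 + (6/46)·(-9) = 355/46
Fair fee = E[payout] = 355/46 ≈ $7.72

$7.72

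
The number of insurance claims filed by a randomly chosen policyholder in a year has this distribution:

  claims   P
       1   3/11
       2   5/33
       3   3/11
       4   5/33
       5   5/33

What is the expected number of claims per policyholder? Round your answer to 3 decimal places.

E[X] = (3/11)·1 + (5/33)·2 + (3/11)·3 + (5/33)·4 + (5/33)·5
     = 91/33 ≈ 2.758

2.758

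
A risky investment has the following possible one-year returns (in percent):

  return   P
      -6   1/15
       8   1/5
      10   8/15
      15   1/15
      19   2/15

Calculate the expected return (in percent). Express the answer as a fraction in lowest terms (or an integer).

151/15

E[X] = (1/15)·(-6) + (1/5)·8 + (8/15)·10 + (1/15)·15 + (2/15)·19
     = 151/15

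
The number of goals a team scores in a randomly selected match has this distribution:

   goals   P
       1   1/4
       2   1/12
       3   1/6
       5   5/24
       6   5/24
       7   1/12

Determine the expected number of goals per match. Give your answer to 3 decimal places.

3.792

E[X] = (1/4)·1 + (1/12)·2 + (1/6)·3 + (5/24)·5 + (5/24)·6 + (1/12)·7
     = 91/24 ≈ 3.792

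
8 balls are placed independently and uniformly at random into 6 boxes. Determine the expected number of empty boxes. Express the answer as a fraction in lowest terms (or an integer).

390625/279936

Let Xⱼ=1 if box j is empty. P(Xⱼ=1) = ((6-1)/6)^8 = 390625/1679616.
By linearity, E[#empty] = 6·390625/1679616 = 390625/279936.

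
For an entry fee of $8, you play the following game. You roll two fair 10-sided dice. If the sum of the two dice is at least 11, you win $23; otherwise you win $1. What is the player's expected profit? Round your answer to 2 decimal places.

$5.10

E[payout] = (9/20)·1 + (11/20)·23 = 131/10
Expected profit = 131/10 − 8 = 51/10 ≈ $5.10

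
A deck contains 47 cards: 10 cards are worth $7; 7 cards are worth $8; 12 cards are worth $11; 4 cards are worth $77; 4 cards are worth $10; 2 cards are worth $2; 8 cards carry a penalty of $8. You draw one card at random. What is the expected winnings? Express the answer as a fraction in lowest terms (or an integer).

546/47 dollars

E[payout] = (10/47)·7 + (7/47)·8 + (12/47)·11 + (4/47)·77 + (4/47)·10 + (2/47)·2 + (8/47)·(-8) = 546/47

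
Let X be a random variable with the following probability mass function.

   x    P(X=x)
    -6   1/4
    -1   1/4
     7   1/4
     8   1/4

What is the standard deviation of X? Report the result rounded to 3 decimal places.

5.788

E[X] = 2, E[X²] = 75/2
Var(X) = E[X²] − (E[X])² = 75/2 − 4 = 67/2
SD(X) = √(67/2) ≈ 5.788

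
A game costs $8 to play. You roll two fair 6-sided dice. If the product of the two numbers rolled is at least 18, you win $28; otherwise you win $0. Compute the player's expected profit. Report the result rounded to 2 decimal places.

-$0.22

E[payout] = (13/18)·0 + (5/18)·28 = 70/9
Expected profit = 70/9 − 8 = -2/9 ≈ -$0.22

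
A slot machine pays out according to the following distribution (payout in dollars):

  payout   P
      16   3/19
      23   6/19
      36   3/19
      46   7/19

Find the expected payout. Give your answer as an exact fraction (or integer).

E[X] = (3/19)·16 + (6/19)·23 + (3/19)·36 + (7/19)·46
     = 616/19

616/19 dollars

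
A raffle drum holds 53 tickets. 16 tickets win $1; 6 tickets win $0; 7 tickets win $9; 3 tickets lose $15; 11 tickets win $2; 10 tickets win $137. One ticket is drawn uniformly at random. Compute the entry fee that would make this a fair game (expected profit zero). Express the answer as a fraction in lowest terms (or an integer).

1426/53 dollars

E[payout] = (16/53)·1 + (6/53)·0 + (7/53)·9 + (3/53)·(-15) + (11/53)·2 + (10/53)·137 = 1426/53
Fair fee = E[payout] = 1426/53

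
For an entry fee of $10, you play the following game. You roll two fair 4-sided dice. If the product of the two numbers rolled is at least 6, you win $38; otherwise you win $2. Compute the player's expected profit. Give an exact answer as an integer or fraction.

$10

E[payout] = (1/2)·2 + (1/2)·38 = 20
Expected profit = 20 − 10 = 10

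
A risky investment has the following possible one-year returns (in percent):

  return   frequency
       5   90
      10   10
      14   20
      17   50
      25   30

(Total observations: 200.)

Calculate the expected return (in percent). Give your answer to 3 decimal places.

Total = 200, so P(return=5) = 90/200, etc.
E[X] = (9/20)·5 + (1/20)·10 + (1/10)·14 + (1/4)·17 + (3/20)·25
     = 243/20 ≈ 12.150

12.150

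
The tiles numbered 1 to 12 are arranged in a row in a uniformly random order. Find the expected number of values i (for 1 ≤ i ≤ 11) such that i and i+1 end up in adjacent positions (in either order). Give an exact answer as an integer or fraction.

11/6

For each i ∈ {1,…,11}, let Xᵢ = 1 if i and i+1 are adjacent. P(Xᵢ=1) = 2·(12−1)!/12! = 2/12.
By linearity, E[ΣXᵢ] = (11)·(2/12) = 11/6.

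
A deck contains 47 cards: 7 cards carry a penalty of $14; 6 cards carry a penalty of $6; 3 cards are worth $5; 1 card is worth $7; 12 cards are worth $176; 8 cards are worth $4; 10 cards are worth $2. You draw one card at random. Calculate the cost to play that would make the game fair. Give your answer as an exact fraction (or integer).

E[payout] = (7/47)·(-14) + (6/47)·(-6) + (3/47)·5 + (1/47)·7 + (12/47)·176 + (8/47)·4 + (10/47)·2 = 2052/47
Fair fee = E[payout] = 2052/47

2052/47 dollars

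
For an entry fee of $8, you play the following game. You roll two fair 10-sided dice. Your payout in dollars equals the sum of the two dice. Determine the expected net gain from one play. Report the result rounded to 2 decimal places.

Distribution of the sum of the two dice: 2 w.p. 1/100, 3 w.p. 1/50, 4 w.p. 3/100, 5 w.p. 1/25, 6 w.p. 1/20, 7 w.p. 3/50, …
E[payout] = (1/100)·2 + (1/50)·3 + (3/100)·4 + (1/25)·5 + (1/20)·6 + (3/50)·7 + (7/100)·8 + (2/25)·9 + (9/100)·10 + (1/10)·11 + (9/100)·12 + (2/25)·13 + (7/100)·14 + (3/50)·15 + (1/20)·16 + (1/25)·17 + (3/100)·18 + (1/50)·19 + (1/100)·20 = 11
Expected profit = 11 − 8 = 3 ≈ $3.00

$3.00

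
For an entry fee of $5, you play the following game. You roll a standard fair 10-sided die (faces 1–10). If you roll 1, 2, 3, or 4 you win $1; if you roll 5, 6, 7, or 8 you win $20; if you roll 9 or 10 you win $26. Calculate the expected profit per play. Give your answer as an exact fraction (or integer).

E[payout] = (2/5)·1 + (2/5)·20 + (1/5)·26 = 68/5
Expected profit = 68/5 − 5 = 43/5

43/5 dollars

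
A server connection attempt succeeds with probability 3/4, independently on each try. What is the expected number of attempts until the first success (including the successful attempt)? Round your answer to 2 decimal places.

1.33

For a geometric distribution, E[trials] = 1/p = 1/(3/4) = 4/3.
≈ 1.33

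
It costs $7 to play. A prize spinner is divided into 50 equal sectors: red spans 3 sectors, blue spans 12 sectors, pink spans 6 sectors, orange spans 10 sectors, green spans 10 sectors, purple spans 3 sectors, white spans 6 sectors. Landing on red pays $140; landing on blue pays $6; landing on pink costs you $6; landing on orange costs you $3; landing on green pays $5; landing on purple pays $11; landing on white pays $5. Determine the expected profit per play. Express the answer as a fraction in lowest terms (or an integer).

189/50 dollars

E[payout] = (3/50)·140 + (12/50)·6 + (6/50)·(-6) + (10/50)·(-3) + (10/50)·5 + (3/50)·11 + (6/50)·5 = 539/50
Expected profit = 539/50 − 7 = 189/50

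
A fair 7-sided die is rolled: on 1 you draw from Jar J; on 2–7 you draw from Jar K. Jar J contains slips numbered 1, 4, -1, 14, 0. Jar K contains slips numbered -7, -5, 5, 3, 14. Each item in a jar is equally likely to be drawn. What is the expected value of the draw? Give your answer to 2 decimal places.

E[X | Jar J] = (1 + 4 − 1 + 14 + 0)/5 = 18/5
E[X | Jar K] = (-7 − 5 + 5 + 3 + 14)/5 = 2
E[X] = (1/7)·18/5 + (6/7)·2 = 78/35 ≈ 2.23

2.23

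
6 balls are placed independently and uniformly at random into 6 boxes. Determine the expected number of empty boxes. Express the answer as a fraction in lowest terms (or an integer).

15625/7776

Let Xⱼ=1 if box j is empty. P(Xⱼ=1) = ((6-1)/6)^6 = 15625/46656.
By linearity, E[#empty] = 6·15625/46656 = 15625/7776.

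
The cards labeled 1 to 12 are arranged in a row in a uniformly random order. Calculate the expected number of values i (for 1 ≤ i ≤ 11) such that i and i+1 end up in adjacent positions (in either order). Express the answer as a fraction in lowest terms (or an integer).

For each i ∈ {1,…,11}, let Xᵢ = 1 if i and i+1 are adjacent. P(Xᵢ=1) = 2·(12−1)!/12! = 2/12.
By linearity, E[ΣXᵢ] = (11)·(2/12) = 11/6.

11/6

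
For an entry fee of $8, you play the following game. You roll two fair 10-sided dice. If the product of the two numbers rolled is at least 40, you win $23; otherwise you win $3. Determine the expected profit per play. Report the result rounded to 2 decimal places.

E[payout] = (17/25)·3 + (8/25)·23 = 47/5
Expected profit = 47/5 − 8 = 7/5 ≈ $1.40

$1.40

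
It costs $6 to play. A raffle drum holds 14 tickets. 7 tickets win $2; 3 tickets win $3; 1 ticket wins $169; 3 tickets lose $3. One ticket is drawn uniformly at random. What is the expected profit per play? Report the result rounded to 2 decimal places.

$7.07

E[payout] = (7/14)·2 + (3/14)·3 + (1/14)·169 + (3/14)·(-3) = 183/14
Expected profit = 183/14 − 6 = 99/14 ≈ $7.07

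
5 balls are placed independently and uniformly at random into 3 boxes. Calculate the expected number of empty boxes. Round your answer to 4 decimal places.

Let Xⱼ=1 if box j is empty. P(Xⱼ=1) = ((3-1)/3)^5 = 32/243.
By linearity, E[#empty] = 3·32/243 = 32/81.
≈ 0.3951

0.3951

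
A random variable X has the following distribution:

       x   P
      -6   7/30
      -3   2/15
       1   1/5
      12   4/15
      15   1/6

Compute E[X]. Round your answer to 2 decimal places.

4.10

E[X] = (7/30)·(-6) + (2/15)·(-3) + (1/5)·1 + (4/15)·12 + (1/6)·15
     = 41/10 ≈ 4.10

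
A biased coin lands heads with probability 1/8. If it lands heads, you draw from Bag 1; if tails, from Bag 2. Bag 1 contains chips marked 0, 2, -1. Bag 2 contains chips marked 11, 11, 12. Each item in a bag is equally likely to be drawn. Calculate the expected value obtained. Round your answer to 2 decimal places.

E[X | Bag 1] = (0 + 2 − 1)/3 = 1/3
E[X | Bag 2] = (11 + 11 + 12)/3 = 34/3
E[X] = (1/8)·1/3 + (7/8)·34/3 = 239/24 ≈ 9.96

9.96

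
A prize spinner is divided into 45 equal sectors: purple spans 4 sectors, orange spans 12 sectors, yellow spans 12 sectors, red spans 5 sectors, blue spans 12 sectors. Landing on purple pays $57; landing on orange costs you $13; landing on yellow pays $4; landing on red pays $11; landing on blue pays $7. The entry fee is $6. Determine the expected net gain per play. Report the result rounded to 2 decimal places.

E[payout] = (4/45)·57 + (12/45)·(-13) + (12/45)·4 + (5/45)·11 + (12/45)·7 = 259/45
Expected profit = 259/45 − 6 = -11/45 ≈ -$0.24

-$0.24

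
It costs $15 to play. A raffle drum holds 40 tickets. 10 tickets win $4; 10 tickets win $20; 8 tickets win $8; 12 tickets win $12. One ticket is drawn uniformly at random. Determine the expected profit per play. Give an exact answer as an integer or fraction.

E[payout] = (10/40)·4 + (10/40)·20 + (8/40)·8 + (12/40)·12 = 56/5
Expected profit = 56/5 − 15 = -19/5

-19/5 dollars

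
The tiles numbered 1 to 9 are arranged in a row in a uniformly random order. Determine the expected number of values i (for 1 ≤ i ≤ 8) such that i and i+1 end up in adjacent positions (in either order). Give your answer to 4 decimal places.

1.7778

For each i ∈ {1,…,8}, let Xᵢ = 1 if i and i+1 are adjacent. P(Xᵢ=1) = 2·(9−1)!/9! = 2/9.
By linearity, E[ΣXᵢ] = (8)·(2/9) = 16/9.
≈ 1.7778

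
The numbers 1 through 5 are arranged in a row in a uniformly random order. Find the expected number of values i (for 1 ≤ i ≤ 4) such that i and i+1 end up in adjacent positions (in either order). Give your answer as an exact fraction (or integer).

8/5

For each i ∈ {1,…,4}, let Xᵢ = 1 if i and i+1 are adjacent. P(Xᵢ=1) = 2·(5−1)!/5! = 2/5.
By linearity, E[ΣXᵢ] = (4)·(2/5) = 8/5.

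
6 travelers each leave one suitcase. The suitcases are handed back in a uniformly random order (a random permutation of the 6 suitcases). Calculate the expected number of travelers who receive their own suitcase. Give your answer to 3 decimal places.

Let Xᵢ = 1 if person i gets their own suitcase. For each i, P(Xᵢ=1) = 1/6.
By linearity of expectation, E[X₁+…+X_6] = 6·(1/6) = 1.
≈ 1.000

1.000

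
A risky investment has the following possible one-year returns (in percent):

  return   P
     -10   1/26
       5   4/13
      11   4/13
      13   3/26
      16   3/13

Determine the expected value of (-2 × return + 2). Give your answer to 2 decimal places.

-17.46

E[-2x+2] = (1/26)·22 + (4/13)·(-8) + (4/13)·(-20) + (3/26)·(-24) + (3/13)·(-30)
     = -227/13 ≈ -17.46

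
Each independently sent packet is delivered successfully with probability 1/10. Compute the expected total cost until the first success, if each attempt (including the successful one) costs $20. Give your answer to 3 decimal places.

$200.000

E[#attempts] = 1/p = 10; E[cost] = 20·10 = 200.
≈ 200.000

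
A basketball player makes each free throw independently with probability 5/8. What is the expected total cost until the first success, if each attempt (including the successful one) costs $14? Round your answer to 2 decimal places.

E[#attempts] = 1/p = 8/5; E[cost] = 14·8/5 = 112/5.
≈ 22.40

$22.40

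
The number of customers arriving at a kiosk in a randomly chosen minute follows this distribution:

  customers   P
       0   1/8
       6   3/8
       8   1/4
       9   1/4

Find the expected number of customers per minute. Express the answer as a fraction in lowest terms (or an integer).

E[X] = (1/8)·0 + (3/8)·6 + (1/4)·8 + (1/4)·9
     = 13/2

13/2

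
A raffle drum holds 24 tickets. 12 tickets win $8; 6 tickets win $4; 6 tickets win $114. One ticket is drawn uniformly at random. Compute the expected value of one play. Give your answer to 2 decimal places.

E[payout] = (12/24)·8 + (6/24)·4 + (6/24)·114 = 67/2
≈ $33.50

$33.50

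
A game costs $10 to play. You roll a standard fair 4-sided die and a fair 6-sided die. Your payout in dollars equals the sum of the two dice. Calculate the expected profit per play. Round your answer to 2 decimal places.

-$4.00

Distribution of the sum of the two dice: 2 w.p. 1/24, 3 w.p. 1/12, 4 w.p. 1/8, 5 w.p. 1/6, 6 w.p. 1/6, 7 w.p. 1/6, …
E[payout] = (1/24)·2 + (1/12)·3 + (1/8)·4 + (1/6)·5 + (1/6)·6 + (1/6)·7 + (1/8)·8 + (1/12)·9 + (1/24)·10 = 6
Expected profit = 6 − 10 = -4 ≈ -$4.00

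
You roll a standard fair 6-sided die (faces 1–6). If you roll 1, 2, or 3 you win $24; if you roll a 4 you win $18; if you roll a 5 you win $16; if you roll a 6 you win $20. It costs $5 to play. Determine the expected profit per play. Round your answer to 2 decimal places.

$16.00

E[payout] = (1/6)·16 + (1/6)·18 + (1/6)·20 + (1/2)·24 = 21
Expected profit = 21 − 5 = 16 ≈ $16.00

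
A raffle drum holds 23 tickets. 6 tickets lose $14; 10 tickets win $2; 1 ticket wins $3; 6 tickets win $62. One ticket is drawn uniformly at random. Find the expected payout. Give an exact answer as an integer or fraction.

311/23 dollars

E[payout] = (6/23)·(-14) + (10/23)·2 + (1/23)·3 + (6/23)·62 = 311/23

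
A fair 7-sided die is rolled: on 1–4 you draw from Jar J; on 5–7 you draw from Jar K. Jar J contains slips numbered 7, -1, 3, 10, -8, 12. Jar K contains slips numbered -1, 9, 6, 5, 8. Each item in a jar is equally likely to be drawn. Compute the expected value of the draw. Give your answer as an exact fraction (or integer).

E[X | Jar J] = (7 − 1 + 3 + 10 − 8 + 12)/6 = 23/6
E[X | Jar K] = (-1 + 9 + 6 + 5 + 8)/5 = 27/5
E[X] = (4/7)·23/6 + (3/7)·27/5 = 473/105

473/105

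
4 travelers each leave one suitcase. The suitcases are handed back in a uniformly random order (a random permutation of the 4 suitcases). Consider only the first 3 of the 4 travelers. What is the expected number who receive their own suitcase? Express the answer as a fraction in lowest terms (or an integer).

3/4

Let Xᵢ = 1 if person i gets their own suitcase. For each i, P(Xᵢ=1) = 1/4.
By linearity of expectation, E[X₁+…+X_3] = 3·(1/4) = 3/4.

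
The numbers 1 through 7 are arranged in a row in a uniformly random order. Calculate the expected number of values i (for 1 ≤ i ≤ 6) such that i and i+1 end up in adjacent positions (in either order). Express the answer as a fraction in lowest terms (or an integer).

For each i ∈ {1,…,6}, let Xᵢ = 1 if i and i+1 are adjacent. P(Xᵢ=1) = 2·(7−1)!/7! = 2/7.
By linearity, E[ΣXᵢ] = (6)·(2/7) = 12/7.

12/7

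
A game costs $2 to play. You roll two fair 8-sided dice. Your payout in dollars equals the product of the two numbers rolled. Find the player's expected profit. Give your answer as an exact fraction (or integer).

73/4 dollars

Distribution of the product of the two numbers rolled: 1 w.p. 1/64, 2 w.p. 1/32, 3 w.p. 1/32, 4 w.p. 3/64, 5 w.p. 1/32, 6 w.p. 1/16, …
E[payout] = (1/64)·1 + (1/32)·2 + (1/32)·3 + (3/64)·4 + (1/32)·5 + (1/16)·6 + (1/32)·7 + (1/16)·8 + (1/64)·9 + (1/32)·10 + (1/16)·12 + (1/32)·14 + (1/32)·15 + (3/64)·16 + (1/32)·18 + (1/32)·20 + (1/32)·21 + (1/16)·24 + (1/64)·25 + (1/32)·28 + (1/32)·30 + (1/32)·32 + (1/32)·35 + (1/64)·36 + (1/32)·40 + (1/32)·42 + (1/32)·48 + (1/64)·49 + (1/32)·56 + (1/64)·64 = 81/4
Expected profit = 81/4 − 2 = 73/4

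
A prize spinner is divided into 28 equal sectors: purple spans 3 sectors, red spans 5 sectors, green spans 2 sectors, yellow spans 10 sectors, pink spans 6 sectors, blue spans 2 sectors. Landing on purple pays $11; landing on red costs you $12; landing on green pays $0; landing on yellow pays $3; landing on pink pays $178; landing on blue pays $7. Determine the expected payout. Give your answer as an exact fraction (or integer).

E[payout] = (3/28)·11 + (5/28)·(-12) + (2/28)·0 + (10/28)·3 + (6/28)·178 + (2/28)·7 = 155/4

155/4 dollars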